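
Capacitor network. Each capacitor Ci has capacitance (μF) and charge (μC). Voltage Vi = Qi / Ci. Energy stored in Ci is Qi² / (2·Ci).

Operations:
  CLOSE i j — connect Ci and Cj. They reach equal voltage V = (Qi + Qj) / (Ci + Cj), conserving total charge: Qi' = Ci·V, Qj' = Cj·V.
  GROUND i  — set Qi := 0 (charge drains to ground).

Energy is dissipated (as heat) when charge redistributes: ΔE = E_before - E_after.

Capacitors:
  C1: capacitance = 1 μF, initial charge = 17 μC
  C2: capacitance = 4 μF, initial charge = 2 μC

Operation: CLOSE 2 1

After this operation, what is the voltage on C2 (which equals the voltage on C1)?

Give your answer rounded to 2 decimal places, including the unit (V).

Initial: C1(1μF, Q=17μC, V=17.00V), C2(4μF, Q=2μC, V=0.50V)
Op 1: CLOSE 2-1: Q_total=19.00, C_total=5.00, V=3.80; Q2=15.20, Q1=3.80; dissipated=108.900

Answer: 3.80 V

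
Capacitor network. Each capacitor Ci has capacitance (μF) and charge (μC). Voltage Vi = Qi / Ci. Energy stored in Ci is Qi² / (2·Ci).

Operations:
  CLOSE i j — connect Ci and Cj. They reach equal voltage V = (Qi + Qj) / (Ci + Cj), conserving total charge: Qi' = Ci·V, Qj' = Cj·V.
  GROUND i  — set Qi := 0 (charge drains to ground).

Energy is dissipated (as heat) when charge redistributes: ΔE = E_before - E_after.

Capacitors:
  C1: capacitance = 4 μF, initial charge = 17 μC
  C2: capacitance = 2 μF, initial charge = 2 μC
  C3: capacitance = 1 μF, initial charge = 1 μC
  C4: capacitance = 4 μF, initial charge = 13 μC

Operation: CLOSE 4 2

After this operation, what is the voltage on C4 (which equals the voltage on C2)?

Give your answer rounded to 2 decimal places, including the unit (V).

Answer: 2.50 V

Derivation:
Initial: C1(4μF, Q=17μC, V=4.25V), C2(2μF, Q=2μC, V=1.00V), C3(1μF, Q=1μC, V=1.00V), C4(4μF, Q=13μC, V=3.25V)
Op 1: CLOSE 4-2: Q_total=15.00, C_total=6.00, V=2.50; Q4=10.00, Q2=5.00; dissipated=3.375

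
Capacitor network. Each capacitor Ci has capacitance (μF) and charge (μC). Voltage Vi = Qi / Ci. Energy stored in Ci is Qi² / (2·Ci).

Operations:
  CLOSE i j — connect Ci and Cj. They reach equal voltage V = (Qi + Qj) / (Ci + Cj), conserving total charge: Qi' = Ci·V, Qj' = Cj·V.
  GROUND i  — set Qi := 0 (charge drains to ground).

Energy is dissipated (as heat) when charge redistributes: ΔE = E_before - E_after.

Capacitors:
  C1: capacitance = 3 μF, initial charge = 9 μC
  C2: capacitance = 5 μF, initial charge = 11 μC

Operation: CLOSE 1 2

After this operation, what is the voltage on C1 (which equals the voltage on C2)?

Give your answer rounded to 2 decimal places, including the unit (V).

Initial: C1(3μF, Q=9μC, V=3.00V), C2(5μF, Q=11μC, V=2.20V)
Op 1: CLOSE 1-2: Q_total=20.00, C_total=8.00, V=2.50; Q1=7.50, Q2=12.50; dissipated=0.600

Answer: 2.50 V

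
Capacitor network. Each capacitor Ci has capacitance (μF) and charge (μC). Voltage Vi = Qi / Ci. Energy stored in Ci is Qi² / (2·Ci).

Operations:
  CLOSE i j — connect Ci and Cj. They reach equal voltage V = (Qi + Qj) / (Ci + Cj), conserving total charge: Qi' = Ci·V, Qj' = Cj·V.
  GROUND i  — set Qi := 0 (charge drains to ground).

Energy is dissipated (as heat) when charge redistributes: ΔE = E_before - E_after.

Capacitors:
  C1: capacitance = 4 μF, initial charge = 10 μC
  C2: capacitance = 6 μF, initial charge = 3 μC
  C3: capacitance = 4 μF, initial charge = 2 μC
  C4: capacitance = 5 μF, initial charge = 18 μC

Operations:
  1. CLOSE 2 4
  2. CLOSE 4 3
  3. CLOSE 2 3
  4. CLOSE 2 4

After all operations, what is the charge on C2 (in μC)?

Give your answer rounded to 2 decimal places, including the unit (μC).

Answer: 8.93 μC

Derivation:
Initial: C1(4μF, Q=10μC, V=2.50V), C2(6μF, Q=3μC, V=0.50V), C3(4μF, Q=2μC, V=0.50V), C4(5μF, Q=18μC, V=3.60V)
Op 1: CLOSE 2-4: Q_total=21.00, C_total=11.00, V=1.91; Q2=11.45, Q4=9.55; dissipated=13.105
Op 2: CLOSE 4-3: Q_total=11.55, C_total=9.00, V=1.28; Q4=6.41, Q3=5.13; dissipated=2.206
Op 3: CLOSE 2-3: Q_total=16.59, C_total=10.00, V=1.66; Q2=9.95, Q3=6.63; dissipated=0.471
Op 4: CLOSE 2-4: Q_total=16.37, C_total=11.00, V=1.49; Q2=8.93, Q4=7.44; dissipated=0.193
Final charges: Q1=10.00, Q2=8.93, Q3=6.63, Q4=7.44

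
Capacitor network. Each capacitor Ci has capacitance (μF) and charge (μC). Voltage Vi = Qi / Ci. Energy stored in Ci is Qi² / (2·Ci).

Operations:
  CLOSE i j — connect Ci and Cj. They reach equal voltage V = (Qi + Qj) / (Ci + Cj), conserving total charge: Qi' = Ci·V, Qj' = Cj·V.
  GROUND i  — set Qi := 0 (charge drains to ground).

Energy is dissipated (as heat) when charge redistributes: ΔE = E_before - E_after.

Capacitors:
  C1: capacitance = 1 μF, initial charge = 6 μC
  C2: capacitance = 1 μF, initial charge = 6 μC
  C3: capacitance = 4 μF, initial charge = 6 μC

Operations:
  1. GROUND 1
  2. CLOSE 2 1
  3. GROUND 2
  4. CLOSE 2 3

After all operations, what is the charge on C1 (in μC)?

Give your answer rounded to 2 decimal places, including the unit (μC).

Initial: C1(1μF, Q=6μC, V=6.00V), C2(1μF, Q=6μC, V=6.00V), C3(4μF, Q=6μC, V=1.50V)
Op 1: GROUND 1: Q1=0; energy lost=18.000
Op 2: CLOSE 2-1: Q_total=6.00, C_total=2.00, V=3.00; Q2=3.00, Q1=3.00; dissipated=9.000
Op 3: GROUND 2: Q2=0; energy lost=4.500
Op 4: CLOSE 2-3: Q_total=6.00, C_total=5.00, V=1.20; Q2=1.20, Q3=4.80; dissipated=0.900
Final charges: Q1=3.00, Q2=1.20, Q3=4.80

Answer: 3.00 μC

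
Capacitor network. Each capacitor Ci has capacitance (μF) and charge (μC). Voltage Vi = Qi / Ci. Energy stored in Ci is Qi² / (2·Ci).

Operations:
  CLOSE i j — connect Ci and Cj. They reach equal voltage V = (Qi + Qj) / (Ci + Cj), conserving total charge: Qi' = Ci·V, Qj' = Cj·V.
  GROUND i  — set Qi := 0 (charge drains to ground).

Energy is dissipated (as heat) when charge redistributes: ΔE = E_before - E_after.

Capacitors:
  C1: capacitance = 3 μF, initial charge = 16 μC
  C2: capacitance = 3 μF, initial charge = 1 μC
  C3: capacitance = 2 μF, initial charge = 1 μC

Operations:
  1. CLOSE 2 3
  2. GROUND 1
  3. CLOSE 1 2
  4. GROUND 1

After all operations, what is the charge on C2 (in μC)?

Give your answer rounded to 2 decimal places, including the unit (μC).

Answer: 0.60 μC

Derivation:
Initial: C1(3μF, Q=16μC, V=5.33V), C2(3μF, Q=1μC, V=0.33V), C3(2μF, Q=1μC, V=0.50V)
Op 1: CLOSE 2-3: Q_total=2.00, C_total=5.00, V=0.40; Q2=1.20, Q3=0.80; dissipated=0.017
Op 2: GROUND 1: Q1=0; energy lost=42.667
Op 3: CLOSE 1-2: Q_total=1.20, C_total=6.00, V=0.20; Q1=0.60, Q2=0.60; dissipated=0.120
Op 4: GROUND 1: Q1=0; energy lost=0.060
Final charges: Q1=0.00, Q2=0.60, Q3=0.80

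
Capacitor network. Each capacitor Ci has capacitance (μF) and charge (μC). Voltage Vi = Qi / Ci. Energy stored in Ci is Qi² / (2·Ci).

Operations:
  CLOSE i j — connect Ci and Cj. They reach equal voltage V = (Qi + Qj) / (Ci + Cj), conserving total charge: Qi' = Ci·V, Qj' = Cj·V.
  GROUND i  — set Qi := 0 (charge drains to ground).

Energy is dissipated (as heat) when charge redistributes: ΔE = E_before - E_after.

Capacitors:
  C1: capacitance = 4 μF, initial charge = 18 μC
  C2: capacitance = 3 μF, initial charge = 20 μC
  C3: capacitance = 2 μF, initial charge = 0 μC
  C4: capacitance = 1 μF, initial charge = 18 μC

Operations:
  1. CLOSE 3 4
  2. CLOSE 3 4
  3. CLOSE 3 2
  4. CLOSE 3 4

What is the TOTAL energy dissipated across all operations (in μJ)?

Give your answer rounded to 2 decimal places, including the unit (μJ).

Answer: 108.32 μJ

Derivation:
Initial: C1(4μF, Q=18μC, V=4.50V), C2(3μF, Q=20μC, V=6.67V), C3(2μF, Q=0μC, V=0.00V), C4(1μF, Q=18μC, V=18.00V)
Op 1: CLOSE 3-4: Q_total=18.00, C_total=3.00, V=6.00; Q3=12.00, Q4=6.00; dissipated=108.000
Op 2: CLOSE 3-4: Q_total=18.00, C_total=3.00, V=6.00; Q3=12.00, Q4=6.00; dissipated=0.000
Op 3: CLOSE 3-2: Q_total=32.00, C_total=5.00, V=6.40; Q3=12.80, Q2=19.20; dissipated=0.267
Op 4: CLOSE 3-4: Q_total=18.80, C_total=3.00, V=6.27; Q3=12.53, Q4=6.27; dissipated=0.053
Total dissipated: 108.320 μJ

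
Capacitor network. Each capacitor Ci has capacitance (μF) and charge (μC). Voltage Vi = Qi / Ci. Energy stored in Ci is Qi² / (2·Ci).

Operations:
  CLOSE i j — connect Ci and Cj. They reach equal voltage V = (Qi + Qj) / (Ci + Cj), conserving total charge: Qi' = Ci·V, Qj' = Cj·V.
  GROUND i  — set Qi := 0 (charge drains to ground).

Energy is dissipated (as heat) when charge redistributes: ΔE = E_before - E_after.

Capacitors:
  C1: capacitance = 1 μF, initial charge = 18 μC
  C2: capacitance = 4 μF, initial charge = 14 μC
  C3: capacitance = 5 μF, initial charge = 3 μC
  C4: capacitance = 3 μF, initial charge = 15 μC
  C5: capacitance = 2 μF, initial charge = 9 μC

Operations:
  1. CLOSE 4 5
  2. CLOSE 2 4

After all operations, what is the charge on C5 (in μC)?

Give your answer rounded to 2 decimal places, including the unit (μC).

Initial: C1(1μF, Q=18μC, V=18.00V), C2(4μF, Q=14μC, V=3.50V), C3(5μF, Q=3μC, V=0.60V), C4(3μF, Q=15μC, V=5.00V), C5(2μF, Q=9μC, V=4.50V)
Op 1: CLOSE 4-5: Q_total=24.00, C_total=5.00, V=4.80; Q4=14.40, Q5=9.60; dissipated=0.150
Op 2: CLOSE 2-4: Q_total=28.40, C_total=7.00, V=4.06; Q2=16.23, Q4=12.17; dissipated=1.449
Final charges: Q1=18.00, Q2=16.23, Q3=3.00, Q4=12.17, Q5=9.60

Answer: 9.60 μC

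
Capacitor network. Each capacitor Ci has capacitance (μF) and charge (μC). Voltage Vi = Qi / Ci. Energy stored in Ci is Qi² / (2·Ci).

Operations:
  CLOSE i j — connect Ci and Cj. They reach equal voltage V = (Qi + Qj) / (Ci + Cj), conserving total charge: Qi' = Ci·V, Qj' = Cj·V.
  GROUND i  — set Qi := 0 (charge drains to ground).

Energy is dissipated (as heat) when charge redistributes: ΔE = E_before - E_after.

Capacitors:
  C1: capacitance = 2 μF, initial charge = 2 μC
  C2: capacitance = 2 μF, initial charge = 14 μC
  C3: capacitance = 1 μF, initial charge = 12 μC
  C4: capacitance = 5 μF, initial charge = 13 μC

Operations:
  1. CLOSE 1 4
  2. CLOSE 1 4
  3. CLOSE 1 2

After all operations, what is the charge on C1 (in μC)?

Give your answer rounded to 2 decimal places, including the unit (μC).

Initial: C1(2μF, Q=2μC, V=1.00V), C2(2μF, Q=14μC, V=7.00V), C3(1μF, Q=12μC, V=12.00V), C4(5μF, Q=13μC, V=2.60V)
Op 1: CLOSE 1-4: Q_total=15.00, C_total=7.00, V=2.14; Q1=4.29, Q4=10.71; dissipated=1.829
Op 2: CLOSE 1-4: Q_total=15.00, C_total=7.00, V=2.14; Q1=4.29, Q4=10.71; dissipated=0.000
Op 3: CLOSE 1-2: Q_total=18.29, C_total=4.00, V=4.57; Q1=9.14, Q2=9.14; dissipated=11.796
Final charges: Q1=9.14, Q2=9.14, Q3=12.00, Q4=10.71

Answer: 9.14 μC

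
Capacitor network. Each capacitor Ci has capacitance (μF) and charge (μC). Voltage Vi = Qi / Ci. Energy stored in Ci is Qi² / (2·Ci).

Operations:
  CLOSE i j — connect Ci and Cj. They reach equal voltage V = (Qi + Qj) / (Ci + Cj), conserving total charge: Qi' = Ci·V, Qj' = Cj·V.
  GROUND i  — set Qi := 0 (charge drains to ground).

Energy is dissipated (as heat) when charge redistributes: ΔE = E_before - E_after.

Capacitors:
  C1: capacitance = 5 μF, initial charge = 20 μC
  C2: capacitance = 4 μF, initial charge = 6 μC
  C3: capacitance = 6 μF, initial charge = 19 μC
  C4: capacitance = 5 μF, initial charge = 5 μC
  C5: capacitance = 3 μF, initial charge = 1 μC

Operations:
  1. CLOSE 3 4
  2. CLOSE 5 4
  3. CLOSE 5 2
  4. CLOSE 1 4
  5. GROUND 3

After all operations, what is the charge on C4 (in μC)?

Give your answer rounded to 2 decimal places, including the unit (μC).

Initial: C1(5μF, Q=20μC, V=4.00V), C2(4μF, Q=6μC, V=1.50V), C3(6μF, Q=19μC, V=3.17V), C4(5μF, Q=5μC, V=1.00V), C5(3μF, Q=1μC, V=0.33V)
Op 1: CLOSE 3-4: Q_total=24.00, C_total=11.00, V=2.18; Q3=13.09, Q4=10.91; dissipated=6.402
Op 2: CLOSE 5-4: Q_total=11.91, C_total=8.00, V=1.49; Q5=4.47, Q4=7.44; dissipated=3.203
Op 3: CLOSE 5-2: Q_total=10.47, C_total=7.00, V=1.50; Q5=4.49, Q2=5.98; dissipated=0.000
Op 4: CLOSE 1-4: Q_total=27.44, C_total=10.00, V=2.74; Q1=13.72, Q4=13.72; dissipated=7.884
Op 5: GROUND 3: Q3=0; energy lost=14.281
Final charges: Q1=13.72, Q2=5.98, Q3=0.00, Q4=13.72, Q5=4.49

Answer: 13.72 μC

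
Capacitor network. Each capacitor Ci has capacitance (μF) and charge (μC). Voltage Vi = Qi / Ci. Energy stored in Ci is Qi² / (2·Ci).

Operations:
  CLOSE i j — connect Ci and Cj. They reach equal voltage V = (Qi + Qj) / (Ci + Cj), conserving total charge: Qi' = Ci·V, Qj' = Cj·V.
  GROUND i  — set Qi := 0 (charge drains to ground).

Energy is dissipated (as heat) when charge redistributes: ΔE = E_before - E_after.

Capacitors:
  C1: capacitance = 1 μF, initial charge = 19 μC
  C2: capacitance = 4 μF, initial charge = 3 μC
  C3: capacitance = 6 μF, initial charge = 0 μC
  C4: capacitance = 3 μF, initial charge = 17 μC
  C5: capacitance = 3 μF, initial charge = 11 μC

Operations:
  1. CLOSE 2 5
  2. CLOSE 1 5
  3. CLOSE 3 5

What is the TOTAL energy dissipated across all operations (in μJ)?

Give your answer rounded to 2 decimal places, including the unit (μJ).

Answer: 154.73 μJ

Derivation:
Initial: C1(1μF, Q=19μC, V=19.00V), C2(4μF, Q=3μC, V=0.75V), C3(6μF, Q=0μC, V=0.00V), C4(3μF, Q=17μC, V=5.67V), C5(3μF, Q=11μC, V=3.67V)
Op 1: CLOSE 2-5: Q_total=14.00, C_total=7.00, V=2.00; Q2=8.00, Q5=6.00; dissipated=7.292
Op 2: CLOSE 1-5: Q_total=25.00, C_total=4.00, V=6.25; Q1=6.25, Q5=18.75; dissipated=108.375
Op 3: CLOSE 3-5: Q_total=18.75, C_total=9.00, V=2.08; Q3=12.50, Q5=6.25; dissipated=39.062
Total dissipated: 154.729 μJ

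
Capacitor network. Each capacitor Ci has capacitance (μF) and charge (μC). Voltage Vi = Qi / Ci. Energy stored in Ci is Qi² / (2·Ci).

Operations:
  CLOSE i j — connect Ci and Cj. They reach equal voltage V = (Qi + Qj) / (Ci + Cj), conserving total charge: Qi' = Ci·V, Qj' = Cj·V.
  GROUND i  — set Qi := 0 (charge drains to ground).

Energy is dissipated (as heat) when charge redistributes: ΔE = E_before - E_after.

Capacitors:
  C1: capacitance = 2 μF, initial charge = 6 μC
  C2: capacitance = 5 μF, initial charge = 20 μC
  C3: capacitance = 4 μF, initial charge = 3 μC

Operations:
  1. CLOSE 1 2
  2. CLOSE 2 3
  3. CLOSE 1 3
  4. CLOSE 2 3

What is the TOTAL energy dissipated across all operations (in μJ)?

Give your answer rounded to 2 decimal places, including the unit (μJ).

Initial: C1(2μF, Q=6μC, V=3.00V), C2(5μF, Q=20μC, V=4.00V), C3(4μF, Q=3μC, V=0.75V)
Op 1: CLOSE 1-2: Q_total=26.00, C_total=7.00, V=3.71; Q1=7.43, Q2=18.57; dissipated=0.714
Op 2: CLOSE 2-3: Q_total=21.57, C_total=9.00, V=2.40; Q2=11.98, Q3=9.59; dissipated=9.763
Op 3: CLOSE 1-3: Q_total=17.02, C_total=6.00, V=2.84; Q1=5.67, Q3=11.34; dissipated=1.157
Op 4: CLOSE 2-3: Q_total=23.33, C_total=9.00, V=2.59; Q2=12.96, Q3=10.37; dissipated=0.214
Total dissipated: 11.849 μJ

Answer: 11.85 μJ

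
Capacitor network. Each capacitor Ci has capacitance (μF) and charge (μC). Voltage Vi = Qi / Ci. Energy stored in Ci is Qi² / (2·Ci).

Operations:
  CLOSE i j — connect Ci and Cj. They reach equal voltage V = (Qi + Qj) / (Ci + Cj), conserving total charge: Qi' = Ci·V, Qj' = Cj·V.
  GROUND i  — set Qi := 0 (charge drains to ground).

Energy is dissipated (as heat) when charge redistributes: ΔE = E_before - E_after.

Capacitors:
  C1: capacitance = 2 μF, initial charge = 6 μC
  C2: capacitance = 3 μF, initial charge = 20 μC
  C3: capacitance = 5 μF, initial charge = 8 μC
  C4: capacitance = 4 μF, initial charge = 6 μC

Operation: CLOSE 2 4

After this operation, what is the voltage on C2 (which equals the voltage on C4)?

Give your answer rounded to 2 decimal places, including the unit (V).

Answer: 3.71 V

Derivation:
Initial: C1(2μF, Q=6μC, V=3.00V), C2(3μF, Q=20μC, V=6.67V), C3(5μF, Q=8μC, V=1.60V), C4(4μF, Q=6μC, V=1.50V)
Op 1: CLOSE 2-4: Q_total=26.00, C_total=7.00, V=3.71; Q2=11.14, Q4=14.86; dissipated=22.881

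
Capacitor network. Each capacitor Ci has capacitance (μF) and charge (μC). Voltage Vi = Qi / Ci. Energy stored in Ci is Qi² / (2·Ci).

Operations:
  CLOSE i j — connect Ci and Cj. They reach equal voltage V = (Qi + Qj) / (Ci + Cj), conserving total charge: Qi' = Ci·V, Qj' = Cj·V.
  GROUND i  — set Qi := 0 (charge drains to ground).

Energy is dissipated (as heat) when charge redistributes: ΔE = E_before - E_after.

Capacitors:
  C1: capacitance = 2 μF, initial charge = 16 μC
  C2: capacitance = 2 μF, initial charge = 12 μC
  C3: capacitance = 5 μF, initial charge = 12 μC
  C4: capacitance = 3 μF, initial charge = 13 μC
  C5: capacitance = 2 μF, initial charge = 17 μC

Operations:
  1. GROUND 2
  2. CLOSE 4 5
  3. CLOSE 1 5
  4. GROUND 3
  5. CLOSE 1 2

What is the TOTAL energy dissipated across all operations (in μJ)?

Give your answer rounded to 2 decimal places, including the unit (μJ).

Answer: 87.32 μJ

Derivation:
Initial: C1(2μF, Q=16μC, V=8.00V), C2(2μF, Q=12μC, V=6.00V), C3(5μF, Q=12μC, V=2.40V), C4(3μF, Q=13μC, V=4.33V), C5(2μF, Q=17μC, V=8.50V)
Op 1: GROUND 2: Q2=0; energy lost=36.000
Op 2: CLOSE 4-5: Q_total=30.00, C_total=5.00, V=6.00; Q4=18.00, Q5=12.00; dissipated=10.417
Op 3: CLOSE 1-5: Q_total=28.00, C_total=4.00, V=7.00; Q1=14.00, Q5=14.00; dissipated=2.000
Op 4: GROUND 3: Q3=0; energy lost=14.400
Op 5: CLOSE 1-2: Q_total=14.00, C_total=4.00, V=3.50; Q1=7.00, Q2=7.00; dissipated=24.500
Total dissipated: 87.317 μJ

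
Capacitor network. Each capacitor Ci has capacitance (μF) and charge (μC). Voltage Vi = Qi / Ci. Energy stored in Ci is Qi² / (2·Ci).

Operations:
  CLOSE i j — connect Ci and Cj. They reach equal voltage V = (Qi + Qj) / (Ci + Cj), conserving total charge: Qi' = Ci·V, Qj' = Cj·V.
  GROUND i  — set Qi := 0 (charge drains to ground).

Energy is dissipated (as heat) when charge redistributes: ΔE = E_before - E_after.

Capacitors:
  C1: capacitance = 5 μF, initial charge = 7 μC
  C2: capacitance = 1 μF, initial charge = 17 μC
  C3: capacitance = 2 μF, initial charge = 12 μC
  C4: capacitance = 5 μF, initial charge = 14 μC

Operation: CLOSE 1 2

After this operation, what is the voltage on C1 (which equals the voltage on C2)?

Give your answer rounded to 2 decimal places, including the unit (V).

Initial: C1(5μF, Q=7μC, V=1.40V), C2(1μF, Q=17μC, V=17.00V), C3(2μF, Q=12μC, V=6.00V), C4(5μF, Q=14μC, V=2.80V)
Op 1: CLOSE 1-2: Q_total=24.00, C_total=6.00, V=4.00; Q1=20.00, Q2=4.00; dissipated=101.400

Answer: 4.00 V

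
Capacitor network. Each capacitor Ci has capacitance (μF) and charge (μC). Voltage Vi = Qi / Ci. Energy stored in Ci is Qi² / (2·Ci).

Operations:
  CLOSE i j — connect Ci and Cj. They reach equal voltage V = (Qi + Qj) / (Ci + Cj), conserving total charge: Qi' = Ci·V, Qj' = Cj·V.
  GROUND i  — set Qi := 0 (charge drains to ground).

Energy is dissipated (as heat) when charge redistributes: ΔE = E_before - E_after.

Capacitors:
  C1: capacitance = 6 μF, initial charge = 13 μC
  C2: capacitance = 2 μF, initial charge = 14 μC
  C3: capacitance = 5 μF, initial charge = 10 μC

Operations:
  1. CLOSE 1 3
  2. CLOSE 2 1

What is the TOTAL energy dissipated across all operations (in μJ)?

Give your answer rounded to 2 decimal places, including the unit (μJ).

Answer: 18.11 μJ

Derivation:
Initial: C1(6μF, Q=13μC, V=2.17V), C2(2μF, Q=14μC, V=7.00V), C3(5μF, Q=10μC, V=2.00V)
Op 1: CLOSE 1-3: Q_total=23.00, C_total=11.00, V=2.09; Q1=12.55, Q3=10.45; dissipated=0.038
Op 2: CLOSE 2-1: Q_total=26.55, C_total=8.00, V=3.32; Q2=6.64, Q1=19.91; dissipated=18.074
Total dissipated: 18.112 μJ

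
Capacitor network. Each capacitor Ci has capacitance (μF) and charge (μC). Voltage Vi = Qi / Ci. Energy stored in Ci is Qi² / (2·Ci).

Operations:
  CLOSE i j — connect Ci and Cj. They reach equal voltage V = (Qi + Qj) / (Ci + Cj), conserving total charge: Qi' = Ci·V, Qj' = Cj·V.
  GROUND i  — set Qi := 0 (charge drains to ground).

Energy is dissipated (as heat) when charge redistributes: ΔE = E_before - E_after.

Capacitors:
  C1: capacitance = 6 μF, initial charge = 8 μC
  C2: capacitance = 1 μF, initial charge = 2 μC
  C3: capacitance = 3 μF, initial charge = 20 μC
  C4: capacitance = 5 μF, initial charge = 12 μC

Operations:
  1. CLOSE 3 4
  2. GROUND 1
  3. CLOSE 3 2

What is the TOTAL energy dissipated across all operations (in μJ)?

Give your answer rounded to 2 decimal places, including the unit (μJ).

Answer: 23.90 μJ

Derivation:
Initial: C1(6μF, Q=8μC, V=1.33V), C2(1μF, Q=2μC, V=2.00V), C3(3μF, Q=20μC, V=6.67V), C4(5μF, Q=12μC, V=2.40V)
Op 1: CLOSE 3-4: Q_total=32.00, C_total=8.00, V=4.00; Q3=12.00, Q4=20.00; dissipated=17.067
Op 2: GROUND 1: Q1=0; energy lost=5.333
Op 3: CLOSE 3-2: Q_total=14.00, C_total=4.00, V=3.50; Q3=10.50, Q2=3.50; dissipated=1.500
Total dissipated: 23.900 μJ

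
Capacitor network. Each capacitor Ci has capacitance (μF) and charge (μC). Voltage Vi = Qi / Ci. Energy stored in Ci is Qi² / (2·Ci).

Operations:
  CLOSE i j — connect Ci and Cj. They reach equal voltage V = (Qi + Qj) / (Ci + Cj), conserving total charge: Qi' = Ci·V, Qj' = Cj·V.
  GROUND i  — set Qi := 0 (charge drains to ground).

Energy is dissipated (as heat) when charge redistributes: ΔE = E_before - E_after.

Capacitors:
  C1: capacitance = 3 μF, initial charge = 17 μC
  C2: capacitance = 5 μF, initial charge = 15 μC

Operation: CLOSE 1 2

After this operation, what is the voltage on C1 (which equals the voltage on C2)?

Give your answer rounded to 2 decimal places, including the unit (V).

Answer: 4.00 V

Derivation:
Initial: C1(3μF, Q=17μC, V=5.67V), C2(5μF, Q=15μC, V=3.00V)
Op 1: CLOSE 1-2: Q_total=32.00, C_total=8.00, V=4.00; Q1=12.00, Q2=20.00; dissipated=6.667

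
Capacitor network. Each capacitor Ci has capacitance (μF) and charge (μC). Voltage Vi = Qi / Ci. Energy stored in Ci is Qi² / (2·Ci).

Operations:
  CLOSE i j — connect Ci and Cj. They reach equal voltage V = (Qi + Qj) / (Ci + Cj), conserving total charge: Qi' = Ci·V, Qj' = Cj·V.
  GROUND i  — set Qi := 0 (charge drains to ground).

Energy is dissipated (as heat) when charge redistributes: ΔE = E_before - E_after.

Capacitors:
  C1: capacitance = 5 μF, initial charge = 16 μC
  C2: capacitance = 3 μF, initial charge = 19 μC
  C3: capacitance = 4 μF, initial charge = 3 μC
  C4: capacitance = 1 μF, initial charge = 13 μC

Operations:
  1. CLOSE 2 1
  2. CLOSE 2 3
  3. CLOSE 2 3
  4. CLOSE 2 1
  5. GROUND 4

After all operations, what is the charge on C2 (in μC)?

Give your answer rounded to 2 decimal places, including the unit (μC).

Initial: C1(5μF, Q=16μC, V=3.20V), C2(3μF, Q=19μC, V=6.33V), C3(4μF, Q=3μC, V=0.75V), C4(1μF, Q=13μC, V=13.00V)
Op 1: CLOSE 2-1: Q_total=35.00, C_total=8.00, V=4.38; Q2=13.12, Q1=21.88; dissipated=9.204
Op 2: CLOSE 2-3: Q_total=16.12, C_total=7.00, V=2.30; Q2=6.91, Q3=9.21; dissipated=11.263
Op 3: CLOSE 2-3: Q_total=16.12, C_total=7.00, V=2.30; Q2=6.91, Q3=9.21; dissipated=0.000
Op 4: CLOSE 2-1: Q_total=28.79, C_total=8.00, V=3.60; Q2=10.79, Q1=17.99; dissipated=4.023
Op 5: GROUND 4: Q4=0; energy lost=84.500
Final charges: Q1=17.99, Q2=10.79, Q3=9.21, Q4=0.00

Answer: 10.79 μC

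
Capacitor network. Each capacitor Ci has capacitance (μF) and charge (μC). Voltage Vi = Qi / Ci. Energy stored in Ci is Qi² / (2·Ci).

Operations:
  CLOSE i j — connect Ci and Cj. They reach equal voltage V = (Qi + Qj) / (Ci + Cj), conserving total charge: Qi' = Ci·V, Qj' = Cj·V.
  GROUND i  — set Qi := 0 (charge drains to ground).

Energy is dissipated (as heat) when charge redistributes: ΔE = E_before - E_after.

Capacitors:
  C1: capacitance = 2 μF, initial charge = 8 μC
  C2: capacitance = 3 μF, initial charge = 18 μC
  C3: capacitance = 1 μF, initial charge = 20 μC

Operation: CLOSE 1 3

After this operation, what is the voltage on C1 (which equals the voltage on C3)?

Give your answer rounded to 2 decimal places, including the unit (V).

Initial: C1(2μF, Q=8μC, V=4.00V), C2(3μF, Q=18μC, V=6.00V), C3(1μF, Q=20μC, V=20.00V)
Op 1: CLOSE 1-3: Q_total=28.00, C_total=3.00, V=9.33; Q1=18.67, Q3=9.33; dissipated=85.333

Answer: 9.33 V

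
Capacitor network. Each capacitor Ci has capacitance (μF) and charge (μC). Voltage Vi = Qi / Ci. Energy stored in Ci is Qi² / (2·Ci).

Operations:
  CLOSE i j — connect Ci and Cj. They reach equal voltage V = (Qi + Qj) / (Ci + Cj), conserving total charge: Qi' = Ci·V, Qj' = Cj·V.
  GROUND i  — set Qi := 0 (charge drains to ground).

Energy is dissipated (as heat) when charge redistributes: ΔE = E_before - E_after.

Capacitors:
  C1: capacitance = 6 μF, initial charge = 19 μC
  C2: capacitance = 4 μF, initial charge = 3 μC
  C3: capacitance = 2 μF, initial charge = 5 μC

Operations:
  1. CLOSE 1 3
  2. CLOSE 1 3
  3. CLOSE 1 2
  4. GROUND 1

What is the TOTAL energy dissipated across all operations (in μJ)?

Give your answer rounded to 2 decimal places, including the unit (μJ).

Initial: C1(6μF, Q=19μC, V=3.17V), C2(4μF, Q=3μC, V=0.75V), C3(2μF, Q=5μC, V=2.50V)
Op 1: CLOSE 1-3: Q_total=24.00, C_total=8.00, V=3.00; Q1=18.00, Q3=6.00; dissipated=0.333
Op 2: CLOSE 1-3: Q_total=24.00, C_total=8.00, V=3.00; Q1=18.00, Q3=6.00; dissipated=0.000
Op 3: CLOSE 1-2: Q_total=21.00, C_total=10.00, V=2.10; Q1=12.60, Q2=8.40; dissipated=6.075
Op 4: GROUND 1: Q1=0; energy lost=13.230
Total dissipated: 19.638 μJ

Answer: 19.64 μJ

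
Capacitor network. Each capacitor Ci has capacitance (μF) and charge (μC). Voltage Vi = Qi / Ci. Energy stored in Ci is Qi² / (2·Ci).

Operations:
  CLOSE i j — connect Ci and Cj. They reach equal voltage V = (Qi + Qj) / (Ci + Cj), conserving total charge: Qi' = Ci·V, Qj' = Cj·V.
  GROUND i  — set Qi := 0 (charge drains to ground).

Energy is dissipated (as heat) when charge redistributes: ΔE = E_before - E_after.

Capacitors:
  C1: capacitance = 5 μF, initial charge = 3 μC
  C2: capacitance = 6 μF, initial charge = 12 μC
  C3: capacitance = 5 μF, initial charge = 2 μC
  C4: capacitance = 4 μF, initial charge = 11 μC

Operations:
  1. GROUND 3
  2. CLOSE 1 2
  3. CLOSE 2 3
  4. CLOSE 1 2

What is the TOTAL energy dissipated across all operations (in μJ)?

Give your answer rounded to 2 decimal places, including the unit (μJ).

Initial: C1(5μF, Q=3μC, V=0.60V), C2(6μF, Q=12μC, V=2.00V), C3(5μF, Q=2μC, V=0.40V), C4(4μF, Q=11μC, V=2.75V)
Op 1: GROUND 3: Q3=0; energy lost=0.400
Op 2: CLOSE 1-2: Q_total=15.00, C_total=11.00, V=1.36; Q1=6.82, Q2=8.18; dissipated=2.673
Op 3: CLOSE 2-3: Q_total=8.18, C_total=11.00, V=0.74; Q2=4.46, Q3=3.72; dissipated=2.536
Op 4: CLOSE 1-2: Q_total=11.28, C_total=11.00, V=1.03; Q1=5.13, Q2=6.15; dissipated=0.524
Total dissipated: 6.132 μJ

Answer: 6.13 μJ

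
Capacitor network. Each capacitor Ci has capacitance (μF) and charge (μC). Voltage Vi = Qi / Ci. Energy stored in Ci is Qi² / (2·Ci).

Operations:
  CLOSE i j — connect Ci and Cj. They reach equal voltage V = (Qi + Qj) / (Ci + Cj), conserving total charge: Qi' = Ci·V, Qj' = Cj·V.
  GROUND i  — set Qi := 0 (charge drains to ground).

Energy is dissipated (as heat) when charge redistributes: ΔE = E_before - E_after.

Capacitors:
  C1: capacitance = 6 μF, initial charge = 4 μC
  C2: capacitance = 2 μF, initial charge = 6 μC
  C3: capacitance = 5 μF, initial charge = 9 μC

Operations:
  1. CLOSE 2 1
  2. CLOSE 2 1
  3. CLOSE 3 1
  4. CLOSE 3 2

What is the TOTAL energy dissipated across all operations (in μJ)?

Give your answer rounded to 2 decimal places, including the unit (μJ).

Answer: 4.54 μJ

Derivation:
Initial: C1(6μF, Q=4μC, V=0.67V), C2(2μF, Q=6μC, V=3.00V), C3(5μF, Q=9μC, V=1.80V)
Op 1: CLOSE 2-1: Q_total=10.00, C_total=8.00, V=1.25; Q2=2.50, Q1=7.50; dissipated=4.083
Op 2: CLOSE 2-1: Q_total=10.00, C_total=8.00, V=1.25; Q2=2.50, Q1=7.50; dissipated=0.000
Op 3: CLOSE 3-1: Q_total=16.50, C_total=11.00, V=1.50; Q3=7.50, Q1=9.00; dissipated=0.412
Op 4: CLOSE 3-2: Q_total=10.00, C_total=7.00, V=1.43; Q3=7.14, Q2=2.86; dissipated=0.045
Total dissipated: 4.540 μJ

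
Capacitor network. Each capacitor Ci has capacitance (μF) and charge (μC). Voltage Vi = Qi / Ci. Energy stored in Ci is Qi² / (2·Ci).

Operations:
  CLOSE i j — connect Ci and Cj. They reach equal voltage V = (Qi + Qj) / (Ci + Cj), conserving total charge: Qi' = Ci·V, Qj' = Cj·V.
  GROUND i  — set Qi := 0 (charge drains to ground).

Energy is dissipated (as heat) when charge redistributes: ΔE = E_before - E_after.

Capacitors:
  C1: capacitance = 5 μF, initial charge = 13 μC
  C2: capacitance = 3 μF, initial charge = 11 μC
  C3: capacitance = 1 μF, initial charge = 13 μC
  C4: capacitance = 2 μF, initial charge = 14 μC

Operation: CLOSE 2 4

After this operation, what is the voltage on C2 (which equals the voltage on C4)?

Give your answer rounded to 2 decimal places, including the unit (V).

Answer: 5.00 V

Derivation:
Initial: C1(5μF, Q=13μC, V=2.60V), C2(3μF, Q=11μC, V=3.67V), C3(1μF, Q=13μC, V=13.00V), C4(2μF, Q=14μC, V=7.00V)
Op 1: CLOSE 2-4: Q_total=25.00, C_total=5.00, V=5.00; Q2=15.00, Q4=10.00; dissipated=6.667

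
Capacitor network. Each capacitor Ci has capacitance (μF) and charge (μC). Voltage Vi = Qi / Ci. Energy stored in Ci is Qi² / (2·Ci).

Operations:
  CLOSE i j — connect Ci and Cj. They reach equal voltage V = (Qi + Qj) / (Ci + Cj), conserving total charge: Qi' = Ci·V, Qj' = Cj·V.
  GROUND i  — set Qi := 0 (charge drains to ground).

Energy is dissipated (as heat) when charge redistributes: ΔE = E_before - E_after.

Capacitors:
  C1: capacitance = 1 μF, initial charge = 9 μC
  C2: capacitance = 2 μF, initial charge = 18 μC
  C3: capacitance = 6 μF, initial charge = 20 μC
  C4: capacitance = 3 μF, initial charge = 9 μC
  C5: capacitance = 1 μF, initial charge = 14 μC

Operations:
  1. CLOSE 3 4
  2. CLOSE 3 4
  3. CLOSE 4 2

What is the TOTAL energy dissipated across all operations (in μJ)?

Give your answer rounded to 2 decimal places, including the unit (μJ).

Initial: C1(1μF, Q=9μC, V=9.00V), C2(2μF, Q=18μC, V=9.00V), C3(6μF, Q=20μC, V=3.33V), C4(3μF, Q=9μC, V=3.00V), C5(1μF, Q=14μC, V=14.00V)
Op 1: CLOSE 3-4: Q_total=29.00, C_total=9.00, V=3.22; Q3=19.33, Q4=9.67; dissipated=0.111
Op 2: CLOSE 3-4: Q_total=29.00, C_total=9.00, V=3.22; Q3=19.33, Q4=9.67; dissipated=0.000
Op 3: CLOSE 4-2: Q_total=27.67, C_total=5.00, V=5.53; Q4=16.60, Q2=11.07; dissipated=20.030
Total dissipated: 20.141 μJ

Answer: 20.14 μJ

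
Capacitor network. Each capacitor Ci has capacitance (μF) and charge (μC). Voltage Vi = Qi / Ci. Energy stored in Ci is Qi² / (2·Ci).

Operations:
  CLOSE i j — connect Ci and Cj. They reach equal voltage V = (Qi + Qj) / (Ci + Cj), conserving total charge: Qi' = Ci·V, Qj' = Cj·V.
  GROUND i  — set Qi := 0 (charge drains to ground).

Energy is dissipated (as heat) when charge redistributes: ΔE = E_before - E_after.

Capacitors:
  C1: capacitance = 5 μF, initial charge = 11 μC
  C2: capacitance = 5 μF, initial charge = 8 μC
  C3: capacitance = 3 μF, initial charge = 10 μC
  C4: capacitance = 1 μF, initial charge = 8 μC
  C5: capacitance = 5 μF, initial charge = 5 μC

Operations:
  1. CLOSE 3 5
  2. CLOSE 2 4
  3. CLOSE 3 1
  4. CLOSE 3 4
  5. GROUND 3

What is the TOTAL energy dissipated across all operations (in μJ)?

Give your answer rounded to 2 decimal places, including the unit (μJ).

Initial: C1(5μF, Q=11μC, V=2.20V), C2(5μF, Q=8μC, V=1.60V), C3(3μF, Q=10μC, V=3.33V), C4(1μF, Q=8μC, V=8.00V), C5(5μF, Q=5μC, V=1.00V)
Op 1: CLOSE 3-5: Q_total=15.00, C_total=8.00, V=1.88; Q3=5.62, Q5=9.38; dissipated=5.104
Op 2: CLOSE 2-4: Q_total=16.00, C_total=6.00, V=2.67; Q2=13.33, Q4=2.67; dissipated=17.067
Op 3: CLOSE 3-1: Q_total=16.62, C_total=8.00, V=2.08; Q3=6.23, Q1=10.39; dissipated=0.099
Op 4: CLOSE 3-4: Q_total=8.90, C_total=4.00, V=2.23; Q3=6.68, Q4=2.23; dissipated=0.130
Op 5: GROUND 3: Q3=0; energy lost=7.428
Total dissipated: 29.827 μJ

Answer: 29.83 μJ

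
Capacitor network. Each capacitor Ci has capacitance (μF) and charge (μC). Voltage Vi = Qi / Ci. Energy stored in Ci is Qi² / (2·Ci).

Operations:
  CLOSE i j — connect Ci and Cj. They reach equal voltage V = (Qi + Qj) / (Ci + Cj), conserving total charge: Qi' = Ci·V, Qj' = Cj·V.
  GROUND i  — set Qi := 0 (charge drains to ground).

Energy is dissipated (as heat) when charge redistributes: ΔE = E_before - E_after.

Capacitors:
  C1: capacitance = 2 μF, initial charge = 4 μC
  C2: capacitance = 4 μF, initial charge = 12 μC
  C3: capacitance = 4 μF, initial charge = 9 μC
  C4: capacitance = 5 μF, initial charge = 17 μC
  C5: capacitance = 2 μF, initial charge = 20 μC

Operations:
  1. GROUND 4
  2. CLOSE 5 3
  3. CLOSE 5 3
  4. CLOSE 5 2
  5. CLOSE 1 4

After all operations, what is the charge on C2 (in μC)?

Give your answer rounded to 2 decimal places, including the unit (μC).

Initial: C1(2μF, Q=4μC, V=2.00V), C2(4μF, Q=12μC, V=3.00V), C3(4μF, Q=9μC, V=2.25V), C4(5μF, Q=17μC, V=3.40V), C5(2μF, Q=20μC, V=10.00V)
Op 1: GROUND 4: Q4=0; energy lost=28.900
Op 2: CLOSE 5-3: Q_total=29.00, C_total=6.00, V=4.83; Q5=9.67, Q3=19.33; dissipated=40.042
Op 3: CLOSE 5-3: Q_total=29.00, C_total=6.00, V=4.83; Q5=9.67, Q3=19.33; dissipated=0.000
Op 4: CLOSE 5-2: Q_total=21.67, C_total=6.00, V=3.61; Q5=7.22, Q2=14.44; dissipated=2.241
Op 5: CLOSE 1-4: Q_total=4.00, C_total=7.00, V=0.57; Q1=1.14, Q4=2.86; dissipated=2.857
Final charges: Q1=1.14, Q2=14.44, Q3=19.33, Q4=2.86, Q5=7.22

Answer: 14.44 μC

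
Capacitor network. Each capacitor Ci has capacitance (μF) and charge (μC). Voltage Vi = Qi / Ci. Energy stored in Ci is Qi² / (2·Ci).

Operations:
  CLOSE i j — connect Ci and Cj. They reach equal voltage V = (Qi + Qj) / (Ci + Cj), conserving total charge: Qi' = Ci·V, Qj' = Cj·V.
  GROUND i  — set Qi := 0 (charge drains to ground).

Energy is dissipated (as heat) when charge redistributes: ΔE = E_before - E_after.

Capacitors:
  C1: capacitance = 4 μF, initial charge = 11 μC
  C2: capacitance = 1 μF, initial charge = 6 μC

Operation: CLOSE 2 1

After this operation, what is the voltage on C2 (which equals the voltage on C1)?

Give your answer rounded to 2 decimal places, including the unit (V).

Initial: C1(4μF, Q=11μC, V=2.75V), C2(1μF, Q=6μC, V=6.00V)
Op 1: CLOSE 2-1: Q_total=17.00, C_total=5.00, V=3.40; Q2=3.40, Q1=13.60; dissipated=4.225

Answer: 3.40 V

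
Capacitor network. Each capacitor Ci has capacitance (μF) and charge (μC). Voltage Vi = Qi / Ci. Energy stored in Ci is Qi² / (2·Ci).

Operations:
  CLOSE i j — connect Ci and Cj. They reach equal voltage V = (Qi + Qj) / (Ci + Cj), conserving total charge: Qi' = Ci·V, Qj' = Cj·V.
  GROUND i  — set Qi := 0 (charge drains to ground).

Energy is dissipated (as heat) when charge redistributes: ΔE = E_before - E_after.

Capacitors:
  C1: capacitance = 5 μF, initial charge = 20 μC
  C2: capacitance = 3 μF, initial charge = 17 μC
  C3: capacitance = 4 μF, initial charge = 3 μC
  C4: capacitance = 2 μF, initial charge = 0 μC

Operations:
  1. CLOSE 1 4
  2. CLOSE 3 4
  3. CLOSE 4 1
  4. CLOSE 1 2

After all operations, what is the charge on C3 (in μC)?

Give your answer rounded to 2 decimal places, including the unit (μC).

Answer: 5.81 μC

Derivation:
Initial: C1(5μF, Q=20μC, V=4.00V), C2(3μF, Q=17μC, V=5.67V), C3(4μF, Q=3μC, V=0.75V), C4(2μF, Q=0μC, V=0.00V)
Op 1: CLOSE 1-4: Q_total=20.00, C_total=7.00, V=2.86; Q1=14.29, Q4=5.71; dissipated=11.429
Op 2: CLOSE 3-4: Q_total=8.71, C_total=6.00, V=1.45; Q3=5.81, Q4=2.90; dissipated=2.960
Op 3: CLOSE 4-1: Q_total=17.19, C_total=7.00, V=2.46; Q4=4.91, Q1=12.28; dissipated=1.410
Op 4: CLOSE 1-2: Q_total=29.28, C_total=8.00, V=3.66; Q1=18.30, Q2=10.98; dissipated=9.665
Final charges: Q1=18.30, Q2=10.98, Q3=5.81, Q4=4.91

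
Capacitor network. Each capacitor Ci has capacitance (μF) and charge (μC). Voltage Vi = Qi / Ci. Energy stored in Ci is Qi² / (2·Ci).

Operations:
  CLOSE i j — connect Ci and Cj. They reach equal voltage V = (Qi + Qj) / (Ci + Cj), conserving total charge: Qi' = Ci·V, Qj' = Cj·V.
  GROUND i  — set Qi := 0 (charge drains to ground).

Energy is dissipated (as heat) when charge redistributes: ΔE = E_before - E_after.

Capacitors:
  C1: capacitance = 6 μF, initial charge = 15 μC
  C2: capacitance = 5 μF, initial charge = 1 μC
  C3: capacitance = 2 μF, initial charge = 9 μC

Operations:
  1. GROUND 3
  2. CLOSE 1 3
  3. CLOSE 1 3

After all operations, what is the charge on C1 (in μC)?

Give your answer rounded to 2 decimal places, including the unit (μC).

Initial: C1(6μF, Q=15μC, V=2.50V), C2(5μF, Q=1μC, V=0.20V), C3(2μF, Q=9μC, V=4.50V)
Op 1: GROUND 3: Q3=0; energy lost=20.250
Op 2: CLOSE 1-3: Q_total=15.00, C_total=8.00, V=1.88; Q1=11.25, Q3=3.75; dissipated=4.688
Op 3: CLOSE 1-3: Q_total=15.00, C_total=8.00, V=1.88; Q1=11.25, Q3=3.75; dissipated=0.000
Final charges: Q1=11.25, Q2=1.00, Q3=3.75

Answer: 11.25 μC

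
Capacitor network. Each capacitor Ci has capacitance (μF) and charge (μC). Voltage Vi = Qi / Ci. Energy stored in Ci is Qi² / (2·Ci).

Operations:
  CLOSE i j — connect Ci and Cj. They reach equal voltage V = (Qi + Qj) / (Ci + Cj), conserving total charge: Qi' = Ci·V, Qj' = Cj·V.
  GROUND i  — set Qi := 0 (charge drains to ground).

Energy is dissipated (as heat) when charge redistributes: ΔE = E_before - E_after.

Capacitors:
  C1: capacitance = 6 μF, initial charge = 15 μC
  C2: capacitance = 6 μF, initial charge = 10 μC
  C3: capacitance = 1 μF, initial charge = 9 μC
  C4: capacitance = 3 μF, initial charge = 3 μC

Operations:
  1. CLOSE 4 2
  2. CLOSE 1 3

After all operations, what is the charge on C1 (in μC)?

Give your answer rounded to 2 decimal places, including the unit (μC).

Initial: C1(6μF, Q=15μC, V=2.50V), C2(6μF, Q=10μC, V=1.67V), C3(1μF, Q=9μC, V=9.00V), C4(3μF, Q=3μC, V=1.00V)
Op 1: CLOSE 4-2: Q_total=13.00, C_total=9.00, V=1.44; Q4=4.33, Q2=8.67; dissipated=0.444
Op 2: CLOSE 1-3: Q_total=24.00, C_total=7.00, V=3.43; Q1=20.57, Q3=3.43; dissipated=18.107
Final charges: Q1=20.57, Q2=8.67, Q3=3.43, Q4=4.33

Answer: 20.57 μC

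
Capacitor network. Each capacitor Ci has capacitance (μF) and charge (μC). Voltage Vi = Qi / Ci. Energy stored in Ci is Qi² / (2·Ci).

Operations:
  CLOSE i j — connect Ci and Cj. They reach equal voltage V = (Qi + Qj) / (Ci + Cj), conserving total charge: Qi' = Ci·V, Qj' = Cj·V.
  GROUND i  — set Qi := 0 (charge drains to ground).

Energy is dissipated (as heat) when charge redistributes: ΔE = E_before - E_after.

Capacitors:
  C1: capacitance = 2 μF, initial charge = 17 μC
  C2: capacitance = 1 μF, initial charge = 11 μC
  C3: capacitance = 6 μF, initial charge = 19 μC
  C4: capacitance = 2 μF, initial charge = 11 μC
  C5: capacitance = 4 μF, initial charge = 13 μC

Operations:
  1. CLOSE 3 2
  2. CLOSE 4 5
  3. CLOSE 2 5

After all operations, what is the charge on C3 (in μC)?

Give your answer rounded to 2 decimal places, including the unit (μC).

Initial: C1(2μF, Q=17μC, V=8.50V), C2(1μF, Q=11μC, V=11.00V), C3(6μF, Q=19μC, V=3.17V), C4(2μF, Q=11μC, V=5.50V), C5(4μF, Q=13μC, V=3.25V)
Op 1: CLOSE 3-2: Q_total=30.00, C_total=7.00, V=4.29; Q3=25.71, Q2=4.29; dissipated=26.298
Op 2: CLOSE 4-5: Q_total=24.00, C_total=6.00, V=4.00; Q4=8.00, Q5=16.00; dissipated=3.375
Op 3: CLOSE 2-5: Q_total=20.29, C_total=5.00, V=4.06; Q2=4.06, Q5=16.23; dissipated=0.033
Final charges: Q1=17.00, Q2=4.06, Q3=25.71, Q4=8.00, Q5=16.23

Answer: 25.71 μC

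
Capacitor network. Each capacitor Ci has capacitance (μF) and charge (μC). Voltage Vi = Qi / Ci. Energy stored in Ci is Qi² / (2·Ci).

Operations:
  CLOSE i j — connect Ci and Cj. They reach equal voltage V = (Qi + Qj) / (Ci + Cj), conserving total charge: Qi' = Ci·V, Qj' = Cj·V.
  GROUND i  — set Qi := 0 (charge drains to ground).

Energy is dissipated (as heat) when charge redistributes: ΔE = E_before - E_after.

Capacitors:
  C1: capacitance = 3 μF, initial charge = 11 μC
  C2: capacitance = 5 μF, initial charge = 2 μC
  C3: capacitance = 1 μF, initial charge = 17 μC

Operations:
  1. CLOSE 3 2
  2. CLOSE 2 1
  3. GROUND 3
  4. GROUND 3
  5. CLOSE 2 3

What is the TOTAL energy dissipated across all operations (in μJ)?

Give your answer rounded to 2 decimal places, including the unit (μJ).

Initial: C1(3μF, Q=11μC, V=3.67V), C2(5μF, Q=2μC, V=0.40V), C3(1μF, Q=17μC, V=17.00V)
Op 1: CLOSE 3-2: Q_total=19.00, C_total=6.00, V=3.17; Q3=3.17, Q2=15.83; dissipated=114.817
Op 2: CLOSE 2-1: Q_total=26.83, C_total=8.00, V=3.35; Q2=16.77, Q1=10.06; dissipated=0.234
Op 3: GROUND 3: Q3=0; energy lost=5.014
Op 4: GROUND 3: Q3=0; energy lost=0.000
Op 5: CLOSE 2-3: Q_total=16.77, C_total=6.00, V=2.80; Q2=13.98, Q3=2.80; dissipated=4.688
Total dissipated: 124.753 μJ

Answer: 124.75 μJ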